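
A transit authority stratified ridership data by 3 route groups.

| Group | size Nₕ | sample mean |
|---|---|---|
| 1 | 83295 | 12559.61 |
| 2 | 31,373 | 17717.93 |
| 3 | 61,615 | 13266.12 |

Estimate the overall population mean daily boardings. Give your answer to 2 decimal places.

N = 83295 + 31373 + 61615 = 176283.
The stratified mean weights each stratum mean by its population share Nₕ/N.
Σ Nₕx̄ₕ = 83295·12559.61 + 31373·17717.93 + 61615·13266.12 = 1046152714.95 + 555864617.89 + 817391983.8 = 2419409316.64.
Divide by N: 2419409316.64 / 176283 = 13724.5754... → 13724.58.

13724.58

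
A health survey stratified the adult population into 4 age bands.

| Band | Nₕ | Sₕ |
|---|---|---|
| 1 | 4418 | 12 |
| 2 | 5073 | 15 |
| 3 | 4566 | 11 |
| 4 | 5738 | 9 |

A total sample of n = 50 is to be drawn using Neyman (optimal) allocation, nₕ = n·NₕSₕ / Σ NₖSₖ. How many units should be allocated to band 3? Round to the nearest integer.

11

1: NₕSₕ = 4418·12 = 53016
2: NₕSₕ = 5073·15 = 76095
3: NₕSₕ = 4566·11 = 50226
4: NₕSₕ = 5738·9 = 51642
Σ NₕSₕ = 230979.
n_3 = 50·50226/230979 = 10.872... → 11.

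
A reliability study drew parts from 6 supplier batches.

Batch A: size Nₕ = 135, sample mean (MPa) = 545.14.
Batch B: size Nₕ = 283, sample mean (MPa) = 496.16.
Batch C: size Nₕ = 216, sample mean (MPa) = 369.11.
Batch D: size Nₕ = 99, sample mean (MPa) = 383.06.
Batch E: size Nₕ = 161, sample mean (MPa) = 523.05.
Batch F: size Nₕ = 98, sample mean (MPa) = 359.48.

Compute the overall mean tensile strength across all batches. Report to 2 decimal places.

N = 135 + 283 + 216 + 99 + 161 + 98 = 992.
The stratified mean weights each stratum mean by its population share Nₕ/N.
Σ Nₕx̄ₕ = 135·545.14 + 283·496.16 + 216·369.11 + 99·383.06 + 161·523.05 + 98·359.48 = 73593.9 + 140413.28 + 79727.76 + 37922.94 + 84211.05 + 35229.04 = 451097.97.
Divide by N: 451097.97 / 992 = 454.7359... → 454.74.

454.74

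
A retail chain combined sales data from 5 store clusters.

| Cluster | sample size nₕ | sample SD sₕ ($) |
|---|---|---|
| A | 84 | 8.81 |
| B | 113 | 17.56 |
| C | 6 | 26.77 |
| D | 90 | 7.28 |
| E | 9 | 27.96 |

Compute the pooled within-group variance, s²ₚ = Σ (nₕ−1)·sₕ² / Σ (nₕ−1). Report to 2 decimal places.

186.98

Degrees of freedom: 83 + 112 + 5 + 89 + 8 = 297.
Σ(nₕ−1)sₕ² = 83·77.6161 + 112·308.3536 + 5·716.6329 + 89·52.9984 + 8·781.7616 = 55531.8544.
s²ₚ = 55531.8544 / 297 = 186.9759... → 186.98.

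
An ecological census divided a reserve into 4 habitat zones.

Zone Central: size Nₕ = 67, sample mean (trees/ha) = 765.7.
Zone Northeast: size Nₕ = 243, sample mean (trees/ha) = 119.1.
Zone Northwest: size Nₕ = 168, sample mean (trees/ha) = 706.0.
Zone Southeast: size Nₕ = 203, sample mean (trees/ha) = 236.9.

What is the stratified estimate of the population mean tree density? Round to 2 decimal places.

N = 67 + 243 + 168 + 203 = 681.
Overall mean = Σ (Nₕ/N)·x̄ₕ — weight by population share, not a simple average.
Σ Nₕx̄ₕ = 67·765.7 + 243·119.1 + 168·706.0 + 203·236.9 = 51301.9 + 28941.3 + 118608 + 48090.7 = 246941.9.
Divide by N: 246941.9 / 681 = 362.6166... → 362.62.

362.62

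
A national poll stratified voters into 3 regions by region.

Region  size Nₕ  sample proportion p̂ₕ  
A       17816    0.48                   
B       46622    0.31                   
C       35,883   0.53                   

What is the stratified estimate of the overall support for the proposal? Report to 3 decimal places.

0.419

N = 17816 + 46622 + 35883 = 100321.
Overall proportion = Σ (Nₕ/N)·p̂ₕ.
Σ Nₕp̂ₕ = 8551.68 + 14452.82 + 19017.99 = 42022.49.
42022.49 / 100321 = 0.41888... → 0.419.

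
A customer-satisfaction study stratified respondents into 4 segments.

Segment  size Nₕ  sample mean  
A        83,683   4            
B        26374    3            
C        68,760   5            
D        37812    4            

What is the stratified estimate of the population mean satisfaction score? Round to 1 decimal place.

N = 83683 + 26374 + 68760 + 37812 = 216629.
Overall mean = Σ (Nₕ/N)·x̄ₕ — weight by population share, not a simple average.
Σ Nₕx̄ₕ = 83683·4 + 26374·3 + 68760·5 + 37812·4 = 334732 + 79122 + 343800 + 151248 = 908902.
Divide by N: 908902 / 216629 = 4.196... → 4.2.

4.2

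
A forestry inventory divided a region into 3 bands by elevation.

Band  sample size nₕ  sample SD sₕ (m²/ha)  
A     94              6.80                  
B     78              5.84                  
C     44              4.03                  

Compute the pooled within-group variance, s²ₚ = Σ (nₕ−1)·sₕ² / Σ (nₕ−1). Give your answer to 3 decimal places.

35.797

Degrees of freedom: 93 + 77 + 43 = 213.
Σ(nₕ−1)sₕ² = 93·46.24 + 77·34.1056 + 43·16.2409 = 7624.8099.
s²ₚ = 7624.8099 / 213 = 35.79723... → 35.797.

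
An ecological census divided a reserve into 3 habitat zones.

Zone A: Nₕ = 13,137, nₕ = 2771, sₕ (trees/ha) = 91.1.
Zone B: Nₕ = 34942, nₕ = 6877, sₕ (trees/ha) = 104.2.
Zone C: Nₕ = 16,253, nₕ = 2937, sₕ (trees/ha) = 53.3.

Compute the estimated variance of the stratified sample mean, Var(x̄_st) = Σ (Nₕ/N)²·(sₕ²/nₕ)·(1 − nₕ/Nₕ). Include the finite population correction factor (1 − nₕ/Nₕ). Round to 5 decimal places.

N = 64332; Wₕ = Nₕ/N.
zone A: (13137/64332)²·91.1²/2771·(1 − 2771/13137) = 0.09854930
zone B: (34942/64332)²·104.2²/6877·(1 − 6877/34942) = 0.37410638
zone C: (16253/64332)²·53.3²/2937·(1 − 2937/16253) = 0.05058290
Sum = 0.52323857 → 0.52324.

0.52324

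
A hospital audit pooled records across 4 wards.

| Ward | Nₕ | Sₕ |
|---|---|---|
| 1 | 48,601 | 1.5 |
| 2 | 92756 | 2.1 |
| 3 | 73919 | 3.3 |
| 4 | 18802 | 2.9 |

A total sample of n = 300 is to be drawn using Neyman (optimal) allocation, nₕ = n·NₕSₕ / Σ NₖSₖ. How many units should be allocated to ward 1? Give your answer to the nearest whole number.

39

1: NₕSₕ = 48601·1.5 = 72901.5
2: NₕSₕ = 92756·2.1 = 194787.6
3: NₕSₕ = 73919·3.3 = 243932.7
4: NₕSₕ = 18802·2.9 = 54525.8
Σ NₕSₕ = 566147.6.
n_1 = 300·72901.5/566147.6 = 38.630... → 39.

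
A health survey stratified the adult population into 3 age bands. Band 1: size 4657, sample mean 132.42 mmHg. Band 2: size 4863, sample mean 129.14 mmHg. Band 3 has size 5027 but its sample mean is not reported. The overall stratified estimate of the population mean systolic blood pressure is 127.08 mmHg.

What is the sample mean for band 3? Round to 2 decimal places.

Σ Nₕx̄ₕ = N·μ, so 5027·x̄_3 = 14547·127.08 − (4657·132.42 + 4863·129.14).
= 1848632.76 − 1244687.76 = 603945.
x̄_3 = 603945 / 5027 = 120.1402... → 120.14.

120.14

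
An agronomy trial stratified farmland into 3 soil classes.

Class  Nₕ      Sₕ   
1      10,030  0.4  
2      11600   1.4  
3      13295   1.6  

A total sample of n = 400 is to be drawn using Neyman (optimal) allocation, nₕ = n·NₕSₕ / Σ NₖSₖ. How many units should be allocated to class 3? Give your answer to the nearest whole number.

205

Σ NₕSₕ = 10030·0.4 + 11600·1.4 + 13295·1.6 = 41524.
Share for 3: 21272/41524 = 0.51228.
n_3 = 400 × 0.51228 = 204.913... → 205.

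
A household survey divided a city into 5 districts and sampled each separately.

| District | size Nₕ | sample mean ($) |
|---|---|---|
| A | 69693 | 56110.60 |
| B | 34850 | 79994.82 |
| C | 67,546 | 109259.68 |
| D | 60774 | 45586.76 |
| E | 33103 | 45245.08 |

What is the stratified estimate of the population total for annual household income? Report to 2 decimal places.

18346627503.56

A: 69693·56110.60 = 3910516045.8
B: 34850·79994.82 = 2787819477
C: 67546·109259.68 = 7380054345.28
D: 60774·45586.76 = 2770489752.24
E: 33103·45245.08 = 1497747883.24
τ̂ = Σ Nₕx̄ₕ = 18346627503.56.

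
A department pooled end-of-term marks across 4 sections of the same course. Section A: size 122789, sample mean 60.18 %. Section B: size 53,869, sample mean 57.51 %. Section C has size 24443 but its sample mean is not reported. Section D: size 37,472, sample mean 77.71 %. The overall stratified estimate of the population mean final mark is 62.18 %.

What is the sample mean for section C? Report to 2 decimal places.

58.71

N = 122789 + 53869 + 24443 + 37472 = 238573.
Overall total = μ·N = 62.18·238573 = 14834469.14.
Subtract the known strata: 122789·60.18 + 53869·57.51 + 37472·77.71 = 13399397.33.
Remaining total for section C: 14834469.14 − 13399397.33 = 1435071.81.
Divide by its size: 1435071.81 / 24443 = 58.7110... → 58.71.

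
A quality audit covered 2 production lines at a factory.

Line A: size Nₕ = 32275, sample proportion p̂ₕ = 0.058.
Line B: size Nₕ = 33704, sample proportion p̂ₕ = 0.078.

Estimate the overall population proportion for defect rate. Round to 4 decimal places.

0.0682

N = 32275 + 33704 = 65979.
Overall proportion = Σ (Nₕ/N)·p̂ₕ.
Σ Nₕp̂ₕ = 1871.95 + 2628.912 = 4500.862.
4500.862 / 65979 = 0.068217... → 0.0682.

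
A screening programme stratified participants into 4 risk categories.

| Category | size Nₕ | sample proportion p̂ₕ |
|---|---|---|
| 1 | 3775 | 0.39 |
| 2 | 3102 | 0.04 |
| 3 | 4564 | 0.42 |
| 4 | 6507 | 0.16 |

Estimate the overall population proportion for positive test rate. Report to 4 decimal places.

0.2538

Wₕ = Nₕ/N with N = 17948: 0.2103, 0.1728, 0.2543, 0.3625.
p̂_st = 0.2103·0.39 + 0.1728·0.04 + 0.2543·0.42 + 0.3625·0.16 ≈ 0.253751... → 0.2538.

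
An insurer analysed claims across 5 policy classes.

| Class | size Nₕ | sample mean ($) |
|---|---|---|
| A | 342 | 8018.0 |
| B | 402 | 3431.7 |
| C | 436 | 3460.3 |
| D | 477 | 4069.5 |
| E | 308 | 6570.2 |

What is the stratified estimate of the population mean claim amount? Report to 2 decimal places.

4883.03

N = 1965; weights Wₕ = Nₕ/N = (0.1740, 0.2046, 0.2219, 0.2427, 0.1567).
x̄_st = Σ Wₕ·x̄ₕ = 0.1740·8018.0 + 0.2046·3431.7 + 0.2219·3460.3 + 0.2427·4069.5 + 0.1567·6570.2 ≈ 4883.0348...
→ 4883.03.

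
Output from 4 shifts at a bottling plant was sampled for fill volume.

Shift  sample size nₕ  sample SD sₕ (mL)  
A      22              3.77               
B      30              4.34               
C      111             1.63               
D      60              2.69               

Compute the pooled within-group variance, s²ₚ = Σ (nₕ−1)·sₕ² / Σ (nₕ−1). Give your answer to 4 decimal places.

A: (22−1)·3.77² = 21·14.2129 = 298.4709
B: (30−1)·4.34² = 29·18.8356 = 546.2324
C: (111−1)·1.63² = 110·2.6569 = 292.259
D: (60−1)·2.69² = 59·7.2361 = 426.9299
Numerator = 1563.8922; denominator = Σ(nₕ−1) = 219.
s²ₚ = 1563.8922/219 = 7.141060... → 7.1411.

7.1411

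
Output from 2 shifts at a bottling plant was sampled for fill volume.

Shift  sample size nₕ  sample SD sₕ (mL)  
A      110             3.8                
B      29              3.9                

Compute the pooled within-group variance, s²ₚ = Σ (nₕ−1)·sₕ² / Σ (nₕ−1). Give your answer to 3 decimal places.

14.597

Degrees of freedom: 109 + 28 = 137.
Σ(nₕ−1)sₕ² = 109·14.44 + 28·15.21 = 1999.84.
s²ₚ = 1999.84 / 137 = 14.59737... → 14.597.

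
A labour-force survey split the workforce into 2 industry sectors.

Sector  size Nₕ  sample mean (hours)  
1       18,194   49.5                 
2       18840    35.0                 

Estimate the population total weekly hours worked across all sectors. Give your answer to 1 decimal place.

1560003.0

Population total = Σ Nₕ·x̄ₕ (each stratum's size times its mean).
18194·49.5 + 18840·35.0 = 900603 + 659400 = 1560003.0.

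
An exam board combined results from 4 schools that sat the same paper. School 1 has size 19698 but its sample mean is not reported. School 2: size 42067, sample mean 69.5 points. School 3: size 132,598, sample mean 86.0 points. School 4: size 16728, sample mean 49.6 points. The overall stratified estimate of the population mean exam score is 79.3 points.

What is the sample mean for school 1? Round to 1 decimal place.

N = 19698 + 42067 + 132598 + 16728 = 211091.
Overall total = μ·N = 79.3·211091 = 16739516.3.
Subtract the known strata: 42067·69.5 + 132598·86.0 + 16728·49.6 = 15156793.3.
Remaining total for school 1: 16739516.3 − 15156793.3 = 1582723.
Divide by its size: 1582723 / 19698 = 80.349... → 80.3.

80.3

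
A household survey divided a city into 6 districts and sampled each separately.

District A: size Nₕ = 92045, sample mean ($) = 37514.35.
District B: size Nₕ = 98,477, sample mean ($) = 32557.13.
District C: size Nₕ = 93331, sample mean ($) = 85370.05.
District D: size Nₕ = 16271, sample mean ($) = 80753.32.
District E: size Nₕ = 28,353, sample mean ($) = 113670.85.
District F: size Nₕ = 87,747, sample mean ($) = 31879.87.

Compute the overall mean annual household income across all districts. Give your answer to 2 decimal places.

N = 416224; weights Wₕ = Nₕ/N = (0.2211, 0.2366, 0.2242, 0.0391, 0.0681, 0.2108).
x̄_st = Σ Wₕ·x̄ₕ = 0.2211·37514.35 + 0.2366·32557.13 + 0.2242·85370.05 + 0.0391·80753.32 + 0.0681·113670.85 + 0.2108·31879.87 ≈ 52762.5000...
→ 52762.50.

52762.50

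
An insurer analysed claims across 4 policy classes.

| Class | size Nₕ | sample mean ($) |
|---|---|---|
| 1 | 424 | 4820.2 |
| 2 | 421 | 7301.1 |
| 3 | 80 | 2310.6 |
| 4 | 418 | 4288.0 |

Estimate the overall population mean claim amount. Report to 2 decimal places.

5282.77

x̄_st = (Σ Nₕx̄ₕ) / (Σ Nₕ) = (424·4820.2 + 421·7301.1 + 80·2310.6 + 418·4288.0) / 1343
= 7094759.9 / 1343 = 5282.7698... → 5282.77.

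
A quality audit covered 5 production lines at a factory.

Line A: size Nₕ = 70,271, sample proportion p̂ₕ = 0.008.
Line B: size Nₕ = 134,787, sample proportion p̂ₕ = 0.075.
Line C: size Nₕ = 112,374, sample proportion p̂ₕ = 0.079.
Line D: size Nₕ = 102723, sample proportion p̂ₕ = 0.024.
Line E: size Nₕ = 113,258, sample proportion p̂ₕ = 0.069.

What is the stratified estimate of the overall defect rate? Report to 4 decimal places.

0.0559

N = 70271 + 134787 + 112374 + 102723 + 113258 = 533413.
Overall proportion = Σ (Nₕ/N)·p̂ₕ.
Σ Nₕp̂ₕ = 562.168 + 10109.025 + 8877.546 + 2465.352 + 7814.802 = 29828.893.
29828.893 / 533413 = 0.055921... → 0.0559.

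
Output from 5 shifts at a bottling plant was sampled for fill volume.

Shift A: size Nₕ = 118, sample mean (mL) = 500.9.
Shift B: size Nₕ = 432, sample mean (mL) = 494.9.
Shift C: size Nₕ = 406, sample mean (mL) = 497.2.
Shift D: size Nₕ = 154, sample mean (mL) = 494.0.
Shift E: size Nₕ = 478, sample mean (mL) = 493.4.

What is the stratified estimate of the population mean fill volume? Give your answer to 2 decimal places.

495.40

x̄_st = (Σ Nₕx̄ₕ) / (Σ Nₕ) = (118·500.9 + 432·494.9 + 406·497.2 + 154·494.0 + 478·493.4) / 1588
= 786687.4 / 1588 = 495.3951... → 495.40.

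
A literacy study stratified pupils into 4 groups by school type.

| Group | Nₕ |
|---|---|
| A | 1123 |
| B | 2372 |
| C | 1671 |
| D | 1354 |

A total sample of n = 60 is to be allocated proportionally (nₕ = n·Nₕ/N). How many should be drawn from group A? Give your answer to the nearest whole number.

10

N = 1123 + 2372 + 1671 + 1354 = 6520.
n_A = 60·1123/6520 = 10.334... → 10.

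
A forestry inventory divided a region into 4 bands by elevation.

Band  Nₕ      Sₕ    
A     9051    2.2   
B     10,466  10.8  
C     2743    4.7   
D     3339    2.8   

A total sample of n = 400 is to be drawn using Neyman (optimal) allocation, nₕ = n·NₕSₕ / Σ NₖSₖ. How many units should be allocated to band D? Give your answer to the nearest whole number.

24

A: NₕSₕ = 9051·2.2 = 19912.2
B: NₕSₕ = 10466·10.8 = 113032.8
C: NₕSₕ = 2743·4.7 = 12892.1
D: NₕSₕ = 3339·2.8 = 9349.2
Σ NₕSₕ = 155186.3.
n_D = 400·9349.2/155186.3 = 24.098... → 24.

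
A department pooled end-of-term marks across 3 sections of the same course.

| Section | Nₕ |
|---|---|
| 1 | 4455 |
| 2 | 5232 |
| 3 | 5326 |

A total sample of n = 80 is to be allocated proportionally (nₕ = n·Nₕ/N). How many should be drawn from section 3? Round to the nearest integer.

Share of section 3 = 5326/15013 = 0.35476.
Allocate 80 × 0.35476 = 28.381... → 28.

28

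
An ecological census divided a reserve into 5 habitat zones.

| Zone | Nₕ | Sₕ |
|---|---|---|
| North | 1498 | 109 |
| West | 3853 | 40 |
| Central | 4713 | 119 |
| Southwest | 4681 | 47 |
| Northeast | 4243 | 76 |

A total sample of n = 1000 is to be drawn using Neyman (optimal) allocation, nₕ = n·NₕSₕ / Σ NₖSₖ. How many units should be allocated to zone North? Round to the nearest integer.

Σ NₕSₕ = 1498·109 + 3853·40 + 4713·119 + 4681·47 + 4243·76 = 1420724.
Share for North: 163282/1420724 = 0.11493.
n_North = 1000 × 0.11493 = 114.929... → 115.

115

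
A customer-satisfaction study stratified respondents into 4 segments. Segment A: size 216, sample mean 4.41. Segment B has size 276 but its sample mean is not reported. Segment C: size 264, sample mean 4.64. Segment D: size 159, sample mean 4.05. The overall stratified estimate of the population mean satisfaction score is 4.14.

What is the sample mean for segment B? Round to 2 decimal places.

3.50

Σ Nₕx̄ₕ = N·μ, so 276·x̄_B = 915·4.14 − (216·4.41 + 264·4.64 + 159·4.05).
= 3788.1 − 2821.47 = 966.63.
x̄_B = 966.63 / 276 = 3.5023... → 3.50.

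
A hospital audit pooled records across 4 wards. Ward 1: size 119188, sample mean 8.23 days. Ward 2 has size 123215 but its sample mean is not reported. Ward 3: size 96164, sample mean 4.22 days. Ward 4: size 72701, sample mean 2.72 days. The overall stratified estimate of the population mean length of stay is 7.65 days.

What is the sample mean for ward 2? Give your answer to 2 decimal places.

12.67

N = 119188 + 123215 + 96164 + 72701 = 411268.
Overall total = μ·N = 7.65·411268 = 3146200.2.
Subtract the known strata: 119188·8.23 + 96164·4.22 + 72701·2.72 = 1584476.04.
Remaining total for ward 2: 3146200.2 − 1584476.04 = 1561724.16.
Divide by its size: 1561724.16 / 123215 = 12.6748... → 12.67.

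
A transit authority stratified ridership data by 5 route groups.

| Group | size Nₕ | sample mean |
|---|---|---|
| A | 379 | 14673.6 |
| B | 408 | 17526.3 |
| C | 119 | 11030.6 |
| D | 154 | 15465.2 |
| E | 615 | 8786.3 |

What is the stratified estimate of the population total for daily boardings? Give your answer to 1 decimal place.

21809881.5

A: 379·14673.6 = 5561294.4
B: 408·17526.3 = 7150730.4
C: 119·11030.6 = 1312641.4
D: 154·15465.2 = 2381640.8
E: 615·8786.3 = 5403574.5
τ̂ = Σ Nₕx̄ₕ = 21809881.5.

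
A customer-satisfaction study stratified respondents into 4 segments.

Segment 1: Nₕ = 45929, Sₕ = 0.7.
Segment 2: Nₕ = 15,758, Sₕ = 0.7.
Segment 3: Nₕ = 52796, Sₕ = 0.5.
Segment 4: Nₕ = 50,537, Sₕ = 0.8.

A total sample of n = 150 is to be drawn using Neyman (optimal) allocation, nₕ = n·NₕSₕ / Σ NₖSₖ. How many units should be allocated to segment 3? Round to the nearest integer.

36

1: NₕSₕ = 45929·0.7 = 32150.3
2: NₕSₕ = 15758·0.7 = 11030.6
3: NₕSₕ = 52796·0.5 = 26398
4: NₕSₕ = 50537·0.8 = 40429.6
Σ NₕSₕ = 110008.5.
n_3 = 150·26398/110008.5 = 35.994... → 36.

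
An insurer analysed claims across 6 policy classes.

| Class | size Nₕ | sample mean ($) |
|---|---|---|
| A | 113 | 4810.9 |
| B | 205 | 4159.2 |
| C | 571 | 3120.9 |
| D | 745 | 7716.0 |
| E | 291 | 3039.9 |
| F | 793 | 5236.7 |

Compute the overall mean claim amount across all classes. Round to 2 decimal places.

x̄_st = (Σ Nₕx̄ₕ) / (Σ Nₕ) = (113·4810.9 + 205·4159.2 + 571·3120.9 + 745·7716.0 + 291·3039.9 + 793·5236.7) / 2718
= 13964035.6 / 2718 = 5137.6143... → 5137.61.

5137.61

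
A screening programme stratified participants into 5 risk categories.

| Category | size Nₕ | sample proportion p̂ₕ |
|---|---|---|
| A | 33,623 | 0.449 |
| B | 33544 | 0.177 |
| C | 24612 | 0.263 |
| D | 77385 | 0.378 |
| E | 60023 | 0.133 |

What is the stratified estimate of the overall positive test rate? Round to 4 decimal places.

0.2825

N = 33623 + 33544 + 24612 + 77385 + 60023 = 229187.
Overall proportion = Σ (Nₕ/N)·p̂ₕ.
Σ Nₕp̂ₕ = 15096.727 + 5937.288 + 6472.956 + 29251.53 + 7983.059 = 64741.56.
64741.56 / 229187 = 0.282484... → 0.2825.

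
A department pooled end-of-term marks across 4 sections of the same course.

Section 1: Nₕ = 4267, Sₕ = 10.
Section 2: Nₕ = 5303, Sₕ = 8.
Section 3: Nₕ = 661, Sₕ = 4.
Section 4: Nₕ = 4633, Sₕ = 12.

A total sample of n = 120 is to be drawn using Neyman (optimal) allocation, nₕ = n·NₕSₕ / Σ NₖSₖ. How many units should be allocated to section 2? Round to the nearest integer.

1: NₕSₕ = 4267·10 = 42670
2: NₕSₕ = 5303·8 = 42424
3: NₕSₕ = 661·4 = 2644
4: NₕSₕ = 4633·12 = 55596
Σ NₕSₕ = 143334.
n_2 = 120·42424/143334 = 35.518... → 36.

36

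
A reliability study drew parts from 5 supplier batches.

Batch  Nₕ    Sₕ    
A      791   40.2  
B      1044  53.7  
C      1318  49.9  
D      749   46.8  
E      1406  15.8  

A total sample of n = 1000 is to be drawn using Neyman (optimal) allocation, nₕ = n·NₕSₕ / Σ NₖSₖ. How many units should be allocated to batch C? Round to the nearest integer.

A: NₕSₕ = 791·40.2 = 31798.2
B: NₕSₕ = 1044·53.7 = 56062.8
C: NₕSₕ = 1318·49.9 = 65768.2
D: NₕSₕ = 749·46.8 = 35053.2
E: NₕSₕ = 1406·15.8 = 22214.8
Σ NₕSₕ = 210897.2.
n_C = 1000·65768.2/210897.2 = 311.850... → 312.

312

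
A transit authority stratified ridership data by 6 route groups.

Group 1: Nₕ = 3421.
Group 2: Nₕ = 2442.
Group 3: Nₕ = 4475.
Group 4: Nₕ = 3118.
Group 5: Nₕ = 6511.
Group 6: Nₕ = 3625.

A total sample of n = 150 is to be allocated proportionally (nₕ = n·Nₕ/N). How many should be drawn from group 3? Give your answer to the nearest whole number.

28

N = 3421 + 2442 + 4475 + 3118 + 6511 + 3625 = 23592.
n_3 = 150·4475/23592 = 28.452... → 28.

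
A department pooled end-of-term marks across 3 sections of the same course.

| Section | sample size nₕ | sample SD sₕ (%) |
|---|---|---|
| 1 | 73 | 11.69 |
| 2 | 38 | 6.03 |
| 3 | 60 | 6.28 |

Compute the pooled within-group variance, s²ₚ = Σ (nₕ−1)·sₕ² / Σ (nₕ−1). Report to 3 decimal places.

Degrees of freedom: 72 + 37 + 59 = 168.
Σ(nₕ−1)sₕ² = 72·136.6561 + 37·36.3609 + 59·39.4384 = 13511.4581.
s²ₚ = 13511.4581 / 168 = 80.42535... → 80.425.

80.425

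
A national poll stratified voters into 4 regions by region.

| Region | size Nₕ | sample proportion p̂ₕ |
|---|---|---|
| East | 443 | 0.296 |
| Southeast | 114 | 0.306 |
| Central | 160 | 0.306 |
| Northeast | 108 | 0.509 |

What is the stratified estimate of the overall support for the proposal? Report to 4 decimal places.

Wₕ = Nₕ/N with N = 825: 0.5370, 0.1382, 0.1939, 0.1309.
p̂_st = 0.5370·0.296 + 0.1382·0.306 + 0.1939·0.306 + 0.1309·0.509 ≈ 0.327205... → 0.3272.

0.3272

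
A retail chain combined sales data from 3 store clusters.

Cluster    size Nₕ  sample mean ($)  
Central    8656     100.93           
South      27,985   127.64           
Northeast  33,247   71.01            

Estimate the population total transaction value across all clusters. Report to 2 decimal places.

Central: 8656·100.93 = 873650.08
South: 27985·127.64 = 3572005.4
Northeast: 33247·71.01 = 2360869.47
τ̂ = Σ Nₕx̄ₕ = 6806524.95.

6806524.95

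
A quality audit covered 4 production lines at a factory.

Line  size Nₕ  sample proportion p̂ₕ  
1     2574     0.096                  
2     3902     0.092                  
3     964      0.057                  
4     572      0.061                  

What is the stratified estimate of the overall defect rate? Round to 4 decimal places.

0.0869

Wₕ = Nₕ/N with N = 8012: 0.3213, 0.4870, 0.1203, 0.0714.
p̂_st = 0.3213·0.096 + 0.4870·0.092 + 0.1203·0.057 + 0.0714·0.061 ≈ 0.086861... → 0.0869.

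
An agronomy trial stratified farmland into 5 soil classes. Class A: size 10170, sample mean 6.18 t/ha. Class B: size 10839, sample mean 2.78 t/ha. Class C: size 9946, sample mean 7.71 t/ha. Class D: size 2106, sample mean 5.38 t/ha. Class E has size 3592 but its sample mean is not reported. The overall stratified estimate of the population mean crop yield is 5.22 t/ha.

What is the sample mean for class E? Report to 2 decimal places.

N = 10170 + 10839 + 9946 + 2106 + 3592 = 36653.
Overall total = μ·N = 5.22·36653 = 191328.66.
Subtract the known strata: 10170·6.18 + 10839·2.78 + 9946·7.71 + 2106·5.38 = 180996.96.
Remaining total for class E: 191328.66 − 180996.96 = 10331.7.
Divide by its size: 10331.7 / 3592 = 2.8763... → 2.88.

2.88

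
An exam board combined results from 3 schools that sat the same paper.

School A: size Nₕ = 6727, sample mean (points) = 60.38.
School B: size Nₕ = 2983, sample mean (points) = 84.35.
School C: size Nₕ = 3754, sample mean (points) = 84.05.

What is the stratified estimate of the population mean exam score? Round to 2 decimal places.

N = 13464; weights Wₕ = Nₕ/N = (0.4996, 0.2216, 0.2788).
x̄_st = Σ Wₕ·x̄ₕ = 0.4996·60.38 + 0.2216·84.35 + 0.2788·84.05 ≈ 72.2903...
→ 72.29.

72.29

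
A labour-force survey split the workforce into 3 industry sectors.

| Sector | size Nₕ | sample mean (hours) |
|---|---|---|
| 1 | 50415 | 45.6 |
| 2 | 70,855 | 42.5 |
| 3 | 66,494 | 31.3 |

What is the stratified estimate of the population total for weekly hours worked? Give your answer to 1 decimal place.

7391523.7

1: 50415·45.6 = 2298924
2: 70855·42.5 = 3011337.5
3: 66494·31.3 = 2081262.2
τ̂ = Σ Nₕx̄ₕ = 7391523.7.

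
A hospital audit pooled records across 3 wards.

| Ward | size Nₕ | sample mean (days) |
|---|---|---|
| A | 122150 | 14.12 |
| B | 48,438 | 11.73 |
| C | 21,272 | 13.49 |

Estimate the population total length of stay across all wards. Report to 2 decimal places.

2579895.02

A: 122150·14.12 = 1724758
B: 48438·11.73 = 568177.74
C: 21272·13.49 = 286959.28
τ̂ = Σ Nₕx̄ₕ = 2579895.02.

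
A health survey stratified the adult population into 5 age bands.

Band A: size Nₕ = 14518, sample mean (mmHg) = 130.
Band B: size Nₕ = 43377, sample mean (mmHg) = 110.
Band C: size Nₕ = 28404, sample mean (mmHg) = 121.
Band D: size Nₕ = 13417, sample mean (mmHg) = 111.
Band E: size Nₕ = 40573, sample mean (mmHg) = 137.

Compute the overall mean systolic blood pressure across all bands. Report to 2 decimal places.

N = 14518 + 43377 + 28404 + 13417 + 40573 = 140289.
The stratified mean weights each stratum mean by its population share Nₕ/N.
Σ Nₕx̄ₕ = 14518·130 + 43377·110 + 28404·121 + 13417·111 + 40573·137 = 1887340 + 4771470 + 3436884 + 1489287 + 5558501 = 17143482.
Divide by N: 17143482 / 140289 = 122.2012... → 122.20.

122.20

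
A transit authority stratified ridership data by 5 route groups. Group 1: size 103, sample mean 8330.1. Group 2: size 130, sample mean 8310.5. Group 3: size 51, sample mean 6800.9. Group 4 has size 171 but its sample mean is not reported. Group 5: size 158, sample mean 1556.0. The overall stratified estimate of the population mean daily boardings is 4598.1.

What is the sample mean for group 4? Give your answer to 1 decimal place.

1681.7

N = 103 + 130 + 51 + 171 + 158 = 613.
Overall total = μ·N = 4598.1·613 = 2818635.3.
Subtract the known strata: 103·8330.1 + 130·8310.5 + 51·6800.9 + 158·1556.0 = 2531059.2.
Remaining total for group 4: 2818635.3 − 2531059.2 = 287576.1.
Divide by its size: 287576.1 / 171 = 1681.732... → 1681.7.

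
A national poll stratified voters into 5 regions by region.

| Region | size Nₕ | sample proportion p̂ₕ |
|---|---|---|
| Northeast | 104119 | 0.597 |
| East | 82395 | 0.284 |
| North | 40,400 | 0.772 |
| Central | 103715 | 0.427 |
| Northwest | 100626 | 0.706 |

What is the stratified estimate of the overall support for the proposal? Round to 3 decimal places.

0.538

Wₕ = Nₕ/N with N = 431255: 0.2414, 0.1911, 0.0937, 0.2405, 0.2333.
p̂_st = 0.2414·0.597 + 0.1911·0.284 + 0.0937·0.772 + 0.2405·0.427 + 0.2333·0.706 ≈ 0.53814... → 0.538.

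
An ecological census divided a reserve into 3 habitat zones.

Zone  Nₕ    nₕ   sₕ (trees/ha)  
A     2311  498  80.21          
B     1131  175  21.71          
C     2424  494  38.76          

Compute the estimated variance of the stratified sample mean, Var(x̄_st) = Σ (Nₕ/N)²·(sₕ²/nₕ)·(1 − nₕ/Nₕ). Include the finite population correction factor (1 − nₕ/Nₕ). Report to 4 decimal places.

2.0711

N = 5866. Term for each stratum: Wₕ²sₕ²/nₕ·(1−nₕ/Nₕ).
Var(x̄_st) = 1.5730456 + 0.0846288 + 0.4134723 = 2.0711467 → 2.0711.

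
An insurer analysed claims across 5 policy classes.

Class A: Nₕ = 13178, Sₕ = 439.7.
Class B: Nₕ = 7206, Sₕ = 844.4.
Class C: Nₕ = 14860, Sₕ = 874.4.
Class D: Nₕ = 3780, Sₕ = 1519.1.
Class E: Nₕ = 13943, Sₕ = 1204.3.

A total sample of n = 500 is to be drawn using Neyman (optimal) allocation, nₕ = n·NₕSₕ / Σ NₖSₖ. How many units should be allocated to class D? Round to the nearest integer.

A: NₕSₕ = 13178·439.7 = 5794366.6
B: NₕSₕ = 7206·844.4 = 6084746.4
C: NₕSₕ = 14860·874.4 = 12993584
D: NₕSₕ = 3780·1519.1 = 5742198
E: NₕSₕ = 13943·1204.3 = 16791554.9
Σ NₕSₕ = 47406449.9.
n_D = 500·5742198/47406449.9 = 60.563... → 61.

61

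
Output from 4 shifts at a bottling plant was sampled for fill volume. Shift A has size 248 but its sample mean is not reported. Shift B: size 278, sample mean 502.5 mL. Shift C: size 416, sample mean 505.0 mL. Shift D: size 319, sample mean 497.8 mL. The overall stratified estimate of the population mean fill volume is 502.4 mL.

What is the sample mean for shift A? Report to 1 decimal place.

503.8

N = 248 + 278 + 416 + 319 = 1261.
Overall total = μ·N = 502.4·1261 = 633526.4.
Subtract the known strata: 278·502.5 + 416·505.0 + 319·497.8 = 508573.2.
Remaining total for shift A: 633526.4 − 508573.2 = 124953.2.
Divide by its size: 124953.2 / 248 = 503.844... → 503.8.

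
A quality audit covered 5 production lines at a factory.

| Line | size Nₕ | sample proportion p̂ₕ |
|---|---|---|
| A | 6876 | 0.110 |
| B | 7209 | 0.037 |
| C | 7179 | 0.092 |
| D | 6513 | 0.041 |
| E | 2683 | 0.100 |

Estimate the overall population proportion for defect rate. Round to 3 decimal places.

Wₕ = Nₕ/N with N = 30460: 0.2257, 0.2367, 0.2357, 0.2138, 0.0881.
p̂_st = 0.2257·0.110 + 0.2367·0.037 + 0.2357·0.092 + 0.2138·0.041 + 0.0881·0.100 ≈ 0.07285... → 0.073.

0.073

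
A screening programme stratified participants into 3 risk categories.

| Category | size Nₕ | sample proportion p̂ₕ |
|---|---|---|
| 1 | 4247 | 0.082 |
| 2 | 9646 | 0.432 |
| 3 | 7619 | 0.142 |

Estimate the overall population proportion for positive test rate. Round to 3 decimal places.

N = 4247 + 9646 + 7619 = 21512.
Overall proportion = Σ (Nₕ/N)·p̂ₕ.
Σ Nₕp̂ₕ = 348.254 + 4167.072 + 1081.898 = 5597.224.
5597.224 / 21512 = 0.26019... → 0.260.

0.260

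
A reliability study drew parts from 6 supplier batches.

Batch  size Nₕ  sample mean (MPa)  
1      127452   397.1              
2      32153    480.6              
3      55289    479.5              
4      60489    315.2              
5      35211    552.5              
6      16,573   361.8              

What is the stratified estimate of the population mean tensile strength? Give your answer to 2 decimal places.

x̄_st = (Σ Nₕx̄ₕ) / (Σ Nₕ) = (127452·397.1 + 32153·480.6 + 55289·479.5 + 60489·315.2 + 35211·552.5 + 16573·361.8) / 327167
= 137091318.2 / 327167 = 419.0255... → 419.03.

419.03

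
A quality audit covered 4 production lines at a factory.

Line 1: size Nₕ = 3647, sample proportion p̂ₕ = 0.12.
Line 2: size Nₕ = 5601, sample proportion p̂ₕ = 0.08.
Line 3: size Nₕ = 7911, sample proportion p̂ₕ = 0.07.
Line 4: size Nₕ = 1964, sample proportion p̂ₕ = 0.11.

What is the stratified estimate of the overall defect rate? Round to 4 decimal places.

Wₕ = Nₕ/N with N = 19123: 0.1907, 0.2929, 0.4137, 0.1027.
p̂_st = 0.1907·0.12 + 0.2929·0.08 + 0.4137·0.07 + 0.1027·0.11 ≈ 0.086573... → 0.0866.

0.0866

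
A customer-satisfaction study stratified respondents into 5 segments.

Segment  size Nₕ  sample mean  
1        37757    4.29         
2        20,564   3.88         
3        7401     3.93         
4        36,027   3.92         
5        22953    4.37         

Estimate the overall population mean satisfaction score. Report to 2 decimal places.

N = 37757 + 20564 + 7401 + 36027 + 22953 = 124702.
Weight each subgroup mean by Nₕ/N and sum.
Σ Nₕx̄ₕ = 37757·4.29 + 20564·3.88 + 7401·3.93 + 36027·3.92 + 22953·4.37 = 161977.53 + 79788.32 + 29085.93 + 141225.84 + 100304.61 = 512382.23.
Divide by N: 512382.23 / 124702 = 4.1089... → 4.11.

4.11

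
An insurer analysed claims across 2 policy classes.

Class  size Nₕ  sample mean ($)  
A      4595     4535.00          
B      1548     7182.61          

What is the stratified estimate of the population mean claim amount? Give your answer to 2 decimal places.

5202.18

x̄_st = (Σ Nₕx̄ₕ) / (Σ Nₕ) = (4595·4535.00 + 1548·7182.61) / 6143
= 31957005.28 / 6143 = 5202.1822... → 5202.18.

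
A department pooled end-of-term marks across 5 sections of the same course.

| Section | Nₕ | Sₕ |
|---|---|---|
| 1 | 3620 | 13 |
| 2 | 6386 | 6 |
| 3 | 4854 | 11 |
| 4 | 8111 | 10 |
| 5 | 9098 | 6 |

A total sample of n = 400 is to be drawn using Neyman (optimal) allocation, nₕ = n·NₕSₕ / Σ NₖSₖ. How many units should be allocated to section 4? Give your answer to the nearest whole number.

118

Σ NₕSₕ = 3620·13 + 6386·6 + 4854·11 + 8111·10 + 9098·6 = 274468.
Share for 4: 81110/274468 = 0.29552.
n_4 = 400 × 0.29552 = 118.207... → 118.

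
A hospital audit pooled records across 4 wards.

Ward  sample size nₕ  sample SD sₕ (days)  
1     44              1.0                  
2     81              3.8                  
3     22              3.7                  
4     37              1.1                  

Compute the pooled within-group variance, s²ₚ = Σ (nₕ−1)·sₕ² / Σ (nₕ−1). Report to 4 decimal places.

1: (44−1)·1.0² = 43·1 = 43
2: (81−1)·3.8² = 80·14.44 = 1155.2
3: (22−1)·3.7² = 21·13.69 = 287.49
4: (37−1)·1.1² = 36·1.21 = 43.56
Numerator = 1529.25; denominator = Σ(nₕ−1) = 180.
s²ₚ = 1529.25/180 = 8.495833... → 8.4958.

8.4958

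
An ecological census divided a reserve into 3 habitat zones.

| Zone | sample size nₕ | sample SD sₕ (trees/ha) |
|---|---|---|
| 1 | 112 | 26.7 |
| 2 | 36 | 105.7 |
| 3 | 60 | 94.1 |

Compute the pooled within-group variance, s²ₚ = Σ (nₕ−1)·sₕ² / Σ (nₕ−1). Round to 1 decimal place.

4842.0

Degrees of freedom: 111 + 35 + 59 = 205.
Σ(nₕ−1)sₕ² = 111·712.89 + 35·11172.49 + 59·8854.81 = 992601.73.
s²ₚ = 992601.73 / 205 = 4841.960... → 4842.0.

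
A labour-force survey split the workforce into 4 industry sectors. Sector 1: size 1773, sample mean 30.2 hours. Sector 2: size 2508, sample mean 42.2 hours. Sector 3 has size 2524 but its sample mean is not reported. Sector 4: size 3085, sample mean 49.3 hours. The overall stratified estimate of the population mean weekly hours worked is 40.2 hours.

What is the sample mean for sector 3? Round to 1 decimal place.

34.1

Σ Nₕx̄ₕ = N·μ, so 2524·x̄_3 = 9890·40.2 − (1773·30.2 + 2508·42.2 + 3085·49.3).
= 397578 − 311472.7 = 86105.3.
x̄_3 = 86105.3 / 2524 = 34.115... → 34.1.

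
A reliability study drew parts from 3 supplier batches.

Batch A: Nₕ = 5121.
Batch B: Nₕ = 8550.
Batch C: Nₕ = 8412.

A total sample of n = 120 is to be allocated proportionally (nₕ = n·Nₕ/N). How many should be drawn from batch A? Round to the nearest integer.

28

Share of batch A = 5121/22083 = 0.23190.
Allocate 120 × 0.23190 = 27.828... → 28.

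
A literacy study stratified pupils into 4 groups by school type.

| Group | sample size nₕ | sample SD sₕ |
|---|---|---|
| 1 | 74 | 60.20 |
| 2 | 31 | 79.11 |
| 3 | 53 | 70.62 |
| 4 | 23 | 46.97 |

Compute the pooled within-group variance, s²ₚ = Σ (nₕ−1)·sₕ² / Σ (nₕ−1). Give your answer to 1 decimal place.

1: (74−1)·60.20² = 73·3624.04 = 264554.92
2: (31−1)·79.11² = 30·6258.3921 = 187751.763
3: (53−1)·70.62² = 52·4987.1844 = 259333.5888
4: (23−1)·46.97² = 22·2206.1809 = 48535.9798
Numerator = 760176.2516; denominator = Σ(nₕ−1) = 177.
s²ₚ = 760176.2516/177 = 4294.781... → 4294.8.

4294.8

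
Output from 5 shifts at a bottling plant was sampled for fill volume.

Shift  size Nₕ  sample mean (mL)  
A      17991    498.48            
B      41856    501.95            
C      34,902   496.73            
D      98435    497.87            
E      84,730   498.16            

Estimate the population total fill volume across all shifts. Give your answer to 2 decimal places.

138531573.59

Estimate total by summing Nₕ·x̄ₕ over strata.
17991·498.48 + 41856·501.95 + 34902·496.73 + 98435·497.87 + 84730·498.16 = 8968153.68 + 21009619.2 + 17336870.46 + 49007833.45 + 42209096.8 = 138531573.59.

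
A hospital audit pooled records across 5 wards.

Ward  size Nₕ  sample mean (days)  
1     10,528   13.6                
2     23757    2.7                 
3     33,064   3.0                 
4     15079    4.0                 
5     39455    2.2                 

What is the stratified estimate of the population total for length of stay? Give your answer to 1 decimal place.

453633.7

1: 10528·13.6 = 143180.8
2: 23757·2.7 = 64143.9
3: 33064·3.0 = 99192
4: 15079·4.0 = 60316
5: 39455·2.2 = 86801
τ̂ = Σ Nₕx̄ₕ = 453633.7.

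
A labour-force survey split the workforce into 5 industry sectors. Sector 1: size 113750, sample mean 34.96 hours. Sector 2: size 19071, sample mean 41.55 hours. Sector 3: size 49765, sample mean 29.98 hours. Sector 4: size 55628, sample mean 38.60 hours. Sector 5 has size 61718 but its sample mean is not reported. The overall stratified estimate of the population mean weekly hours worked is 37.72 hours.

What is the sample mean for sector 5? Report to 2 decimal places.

47.07

N = 113750 + 19071 + 49765 + 55628 + 61718 = 299932.
Overall total = μ·N = 37.72·299932 = 11313435.04.
Subtract the known strata: 113750·34.96 + 19071·41.55 + 49765·29.98 + 55628·38.60 = 8408295.55.
Remaining total for sector 5: 11313435.04 − 8408295.55 = 2905139.49.
Divide by its size: 2905139.49 / 61718 = 47.0712... → 47.07.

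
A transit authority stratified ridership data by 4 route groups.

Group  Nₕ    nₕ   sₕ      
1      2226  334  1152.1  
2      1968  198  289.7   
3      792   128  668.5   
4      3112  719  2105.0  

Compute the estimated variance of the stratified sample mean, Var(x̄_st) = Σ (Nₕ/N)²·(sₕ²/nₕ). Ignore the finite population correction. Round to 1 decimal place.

N = 8098; Wₕ = Nₕ/N.
group 1: (2226/8098)²·1152.1²/334 = 300.2816
group 2: (1968/8098)²·289.7²/198 = 25.0338
group 3: (792/8098)²·668.5²/128 = 33.3955
group 4: (3112/8098)²·2105.0²/719 = 910.1206
Sum = 1268.8314 → 1268.8.

1268.8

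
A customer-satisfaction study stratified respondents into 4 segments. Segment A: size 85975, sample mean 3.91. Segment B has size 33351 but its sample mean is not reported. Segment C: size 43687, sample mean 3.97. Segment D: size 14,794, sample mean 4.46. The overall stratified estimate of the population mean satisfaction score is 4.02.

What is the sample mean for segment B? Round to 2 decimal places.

4.17

Σ Nₕx̄ₕ = N·μ, so 33351·x̄_B = 177807·4.02 − (85975·3.91 + 43687·3.97 + 14794·4.46).
= 714784.14 − 575580.88 = 139203.26.
x̄_B = 139203.26 / 33351 = 4.1739... → 4.17.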